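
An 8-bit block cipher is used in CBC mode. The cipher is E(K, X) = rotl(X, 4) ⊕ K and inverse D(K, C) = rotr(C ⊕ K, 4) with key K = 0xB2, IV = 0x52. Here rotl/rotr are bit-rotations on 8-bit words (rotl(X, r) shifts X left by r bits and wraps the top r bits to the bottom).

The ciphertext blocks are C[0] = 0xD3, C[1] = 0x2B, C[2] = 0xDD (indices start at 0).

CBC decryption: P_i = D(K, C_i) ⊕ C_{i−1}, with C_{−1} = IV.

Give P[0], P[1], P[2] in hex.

P[0]: D(K, 0xD3) = 0x16; 0x16 ⊕ 0x52 = 0x44.
P[1]: D(K, 0x2B) = 0x99; 0x99 ⊕ 0xD3 = 0x4A.
P[2]: D(K, 0xDD) = 0xF6; 0xF6 ⊕ 0x2B = 0xDD.

P[0] = 0x44, P[1] = 0x4A, P[2] = 0xDD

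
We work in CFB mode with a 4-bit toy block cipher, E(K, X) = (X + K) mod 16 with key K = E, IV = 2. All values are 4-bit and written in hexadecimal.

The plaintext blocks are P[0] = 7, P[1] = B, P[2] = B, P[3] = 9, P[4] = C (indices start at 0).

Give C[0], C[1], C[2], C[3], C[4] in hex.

C[0] = 7, C[1] = E, C[2] = 7, C[3] = C, C[4] = 6

CFB encryption: C_i = P_i ⊕ E(K, C_{i−1}), with C_{−1} = IV.
C[0]: E(K, 2) = 0; 7 ⊕ 0 = 7.
C[1]: E(K, 7) = 5; B ⊕ 5 = E.
C[2]: E(K, E) = C; B ⊕ C = 7.
C[3]: E(K, 7) = 5; 9 ⊕ 5 = C.
C[4]: E(K, C) = A; C ⊕ A = 6.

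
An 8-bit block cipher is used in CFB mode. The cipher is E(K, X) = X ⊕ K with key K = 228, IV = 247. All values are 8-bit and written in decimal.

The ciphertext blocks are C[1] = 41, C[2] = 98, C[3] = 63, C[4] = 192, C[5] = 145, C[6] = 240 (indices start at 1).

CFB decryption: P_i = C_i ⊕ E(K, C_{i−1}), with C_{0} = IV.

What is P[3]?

P[3] = 185

P[3]: E(K, 98) = 134; 63 ⊕ 134 = 185.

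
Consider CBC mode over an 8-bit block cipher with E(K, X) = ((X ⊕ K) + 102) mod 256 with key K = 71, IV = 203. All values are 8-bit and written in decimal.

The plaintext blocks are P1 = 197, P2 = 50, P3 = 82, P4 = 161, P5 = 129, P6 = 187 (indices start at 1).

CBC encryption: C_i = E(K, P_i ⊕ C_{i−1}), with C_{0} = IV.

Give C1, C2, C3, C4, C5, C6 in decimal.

C1: P1 ⊕ 203 = 14; E(K, 14) = 175.
C2: P2 ⊕ 175 = 157; E(K, 157) = 64.
C3: P3 ⊕ 64 = 18; E(K, 18) = 187.
C4: P4 ⊕ 187 = 26; E(K, 26) = 195.
C5: P5 ⊕ 195 = 66; E(K, 66) = 107.
C6: P6 ⊕ 107 = 208; E(K, 208) = 253.

C1 = 175, C2 = 64, C3 = 187, C4 = 195, C5 = 107, C6 = 253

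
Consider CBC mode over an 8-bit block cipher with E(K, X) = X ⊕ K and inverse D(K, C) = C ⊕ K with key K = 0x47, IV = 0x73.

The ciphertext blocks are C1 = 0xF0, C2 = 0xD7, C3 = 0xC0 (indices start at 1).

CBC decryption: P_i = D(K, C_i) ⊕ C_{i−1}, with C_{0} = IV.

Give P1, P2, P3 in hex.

P1: D(K, 0xF0) = 0xB7; 0xB7 ⊕ 0x73 = 0xC4.
P2: D(K, 0xD7) = 0x90; 0x90 ⊕ 0xF0 = 0x60.
P3: D(K, 0xC0) = 0x87; 0x87 ⊕ 0xD7 = 0x50.

P1 = 0xC4, P2 = 0x60, P3 = 0x50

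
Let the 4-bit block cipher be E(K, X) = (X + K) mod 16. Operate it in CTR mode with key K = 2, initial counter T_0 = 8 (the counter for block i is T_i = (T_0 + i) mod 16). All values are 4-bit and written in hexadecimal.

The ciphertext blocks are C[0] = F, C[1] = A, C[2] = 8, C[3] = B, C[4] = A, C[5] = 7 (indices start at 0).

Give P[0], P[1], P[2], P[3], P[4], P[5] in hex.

CTR decryption: S_i = E(K, T_i) where T_i is the counter for block i; P_i = C_i ⊕ S_i.
P[0]: T = 8, S = E(K, T) = A; F ⊕ A = 5.
P[1]: T = 9, S = E(K, T) = B; A ⊕ B = 1.
P[2]: T = A, S = E(K, T) = C; 8 ⊕ C = 4.
P[3]: T = B, S = E(K, T) = D; B ⊕ D = 6.
P[4]: T = C, S = E(K, T) = E; A ⊕ E = 4.
P[5]: T = D, S = E(K, T) = F; 7 ⊕ F = 8.

P[0] = 5, P[1] = 1, P[2] = 4, P[3] = 6, P[4] = 4, P[5] = 8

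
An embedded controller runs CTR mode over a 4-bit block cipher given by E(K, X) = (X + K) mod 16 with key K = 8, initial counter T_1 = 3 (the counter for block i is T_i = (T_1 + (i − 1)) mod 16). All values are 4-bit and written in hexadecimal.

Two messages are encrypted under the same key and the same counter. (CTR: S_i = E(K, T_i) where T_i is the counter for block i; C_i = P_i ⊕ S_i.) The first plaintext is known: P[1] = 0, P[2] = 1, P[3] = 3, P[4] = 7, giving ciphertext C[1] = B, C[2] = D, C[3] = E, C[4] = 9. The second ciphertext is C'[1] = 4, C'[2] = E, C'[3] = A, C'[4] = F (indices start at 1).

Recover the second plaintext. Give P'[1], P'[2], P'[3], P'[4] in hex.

P'[1] = F, P'[2] = 2, P'[3] = 7, P'[4] = 1

In CTR with a reused counter, both messages share the same keystream S_i, so C_i ⊕ C'_i = P_i ⊕ P'_i and thus P'_i = P_i ⊕ C_i ⊕ C'_i.
P'[1]: 0 ⊕ B ⊕ 4 = F.
P'[2]: 1 ⊕ D ⊕ E = 2.
P'[3]: 3 ⊕ E ⊕ A = 7.
P'[4]: 7 ⊕ 9 ⊕ F = 1.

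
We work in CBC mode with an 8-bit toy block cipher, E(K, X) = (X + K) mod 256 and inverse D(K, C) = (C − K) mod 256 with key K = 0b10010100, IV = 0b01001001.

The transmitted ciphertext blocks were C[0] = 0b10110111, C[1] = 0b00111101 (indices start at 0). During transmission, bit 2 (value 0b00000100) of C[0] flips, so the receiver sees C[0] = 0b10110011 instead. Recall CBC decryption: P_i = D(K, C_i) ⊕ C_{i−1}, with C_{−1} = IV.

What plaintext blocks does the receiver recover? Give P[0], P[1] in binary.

Only C[0] changed, to 0b10110011. In CBC, a change in C_i garbles P_i and flips the same bit in P_{i+1}. Decrypting the received ciphertext:
P[0]: D(K, 0b10110011) = 0b00011111; 0b00011111 ⊕ 0b01001001 = 0b01010110.
P[1]: D(K, 0b00111101) = 0b10101001; 0b10101001 ⊕ 0b10110011 = 0b00011010.
Blocks that differ from the original plaintext: P[0], P[1].

P[0] = 0b01010110, P[1] = 0b00011010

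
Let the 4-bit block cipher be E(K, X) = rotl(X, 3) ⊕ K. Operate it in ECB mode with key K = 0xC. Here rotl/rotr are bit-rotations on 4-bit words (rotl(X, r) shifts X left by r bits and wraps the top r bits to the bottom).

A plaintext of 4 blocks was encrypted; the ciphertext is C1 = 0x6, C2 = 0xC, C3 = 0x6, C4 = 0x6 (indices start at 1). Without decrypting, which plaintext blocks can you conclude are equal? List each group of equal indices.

P1 = P3 = P4

ECB encrypts each block independently with the same key, so equal ciphertext blocks imply equal plaintext blocks.
C1 = C3 = C4 = 0x6, so P1 = P3 = P4.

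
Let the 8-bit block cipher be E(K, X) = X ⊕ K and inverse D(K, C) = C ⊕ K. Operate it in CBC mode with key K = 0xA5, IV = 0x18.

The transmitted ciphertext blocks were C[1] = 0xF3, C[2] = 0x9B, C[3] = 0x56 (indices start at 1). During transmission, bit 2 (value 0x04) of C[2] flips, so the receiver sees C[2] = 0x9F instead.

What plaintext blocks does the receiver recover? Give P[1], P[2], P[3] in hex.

CBC decryption: P_i = D(K, C_i) ⊕ C_{i−1}, with C_{0} = IV.
Only C[2] changed, to 0x9F. In CBC, a change in C_i garbles P_i and flips the same bit in P_{i+1}. Decrypting the received ciphertext:
P[1]: D(K, 0xF3) = 0x56; 0x56 ⊕ 0x18 = 0x4E.
P[2]: D(K, 0x9F) = 0x3A; 0x3A ⊕ 0xF3 = 0xC9.
P[3]: D(K, 0x56) = 0xF3; 0xF3 ⊕ 0x9F = 0x6C.
Blocks that differ from the original plaintext: P[2], P[3].

P[1] = 0x4E, P[2] = 0xC9, P[3] = 0x6C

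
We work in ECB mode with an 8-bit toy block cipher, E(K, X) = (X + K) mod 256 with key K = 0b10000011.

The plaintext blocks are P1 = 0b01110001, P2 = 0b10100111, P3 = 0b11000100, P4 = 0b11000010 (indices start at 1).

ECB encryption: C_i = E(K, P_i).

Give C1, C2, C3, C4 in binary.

C1 = 0b11110100, C2 = 0b00101010, C3 = 0b01000111, C4 = 0b01000101

C1: E(K, 0b01110001) = 0b11110100.
C2: E(K, 0b10100111) = 0b00101010.
C3: E(K, 0b11000100) = 0b01000111.
C4: E(K, 0b11000010) = 0b01000101.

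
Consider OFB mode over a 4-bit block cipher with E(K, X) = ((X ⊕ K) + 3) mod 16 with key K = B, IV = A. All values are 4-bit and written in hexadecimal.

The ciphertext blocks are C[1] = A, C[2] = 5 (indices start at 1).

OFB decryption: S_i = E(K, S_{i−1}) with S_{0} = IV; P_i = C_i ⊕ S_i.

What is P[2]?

P[1]: S = E(K, A) = 4; A ⊕ 4 = E.
P[2]: S = E(K, 4) = 2; 5 ⊕ 2 = 7.

P[2] = 7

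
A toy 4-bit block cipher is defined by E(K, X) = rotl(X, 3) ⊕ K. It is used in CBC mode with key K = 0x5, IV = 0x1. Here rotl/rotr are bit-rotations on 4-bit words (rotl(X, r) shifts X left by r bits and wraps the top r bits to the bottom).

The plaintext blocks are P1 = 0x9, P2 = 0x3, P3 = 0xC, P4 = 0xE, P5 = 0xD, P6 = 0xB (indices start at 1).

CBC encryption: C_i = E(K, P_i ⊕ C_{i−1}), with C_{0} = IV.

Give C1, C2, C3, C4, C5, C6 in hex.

C1: P1 ⊕ 0x1 = 0x8; E(K, 0x8) = 0x1.
C2: P2 ⊕ 0x1 = 0x2; E(K, 0x2) = 0x4.
C3: P3 ⊕ 0x4 = 0x8; E(K, 0x8) = 0x1.
C4: P4 ⊕ 0x1 = 0xF; E(K, 0xF) = 0xA.
C5: P5 ⊕ 0xA = 0x7; E(K, 0x7) = 0xE.
C6: P6 ⊕ 0xE = 0x5; E(K, 0x5) = 0xF.

C1 = 0x1, C2 = 0x4, C3 = 0x1, C4 = 0xA, C5 = 0xE, C6 = 0xF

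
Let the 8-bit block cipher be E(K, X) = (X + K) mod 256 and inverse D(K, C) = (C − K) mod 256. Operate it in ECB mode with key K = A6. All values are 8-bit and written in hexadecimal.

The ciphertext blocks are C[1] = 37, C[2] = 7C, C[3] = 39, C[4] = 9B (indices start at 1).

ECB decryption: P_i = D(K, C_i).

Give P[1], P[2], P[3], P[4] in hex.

P[1]: D(K, 37) = 91.
P[2]: D(K, 7C) = D6.
P[3]: D(K, 39) = 93.
P[4]: D(K, 9B) = F5.

P[1] = 91, P[2] = D6, P[3] = 93, P[4] = F5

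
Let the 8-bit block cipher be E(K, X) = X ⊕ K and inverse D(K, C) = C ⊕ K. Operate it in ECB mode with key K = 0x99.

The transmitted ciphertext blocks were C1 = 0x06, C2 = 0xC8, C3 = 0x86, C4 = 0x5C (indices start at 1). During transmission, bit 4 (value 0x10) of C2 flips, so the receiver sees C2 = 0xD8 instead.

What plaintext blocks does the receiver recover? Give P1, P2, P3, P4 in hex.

P1 = 0x9F, P2 = 0x41, P3 = 0x1F, P4 = 0xC5

ECB decryption: P_i = D(K, C_i).
Only C2 changed, to 0xD8. In ECB, a change in C_i affects only P_i. Decrypting the received ciphertext:
P1: D(K, 0x06) = 0x9F.
P2: D(K, 0xD8) = 0x41.
P3: D(K, 0x86) = 0x1F.
P4: D(K, 0x5C) = 0xC5.
Blocks that differ from the original plaintext: P2.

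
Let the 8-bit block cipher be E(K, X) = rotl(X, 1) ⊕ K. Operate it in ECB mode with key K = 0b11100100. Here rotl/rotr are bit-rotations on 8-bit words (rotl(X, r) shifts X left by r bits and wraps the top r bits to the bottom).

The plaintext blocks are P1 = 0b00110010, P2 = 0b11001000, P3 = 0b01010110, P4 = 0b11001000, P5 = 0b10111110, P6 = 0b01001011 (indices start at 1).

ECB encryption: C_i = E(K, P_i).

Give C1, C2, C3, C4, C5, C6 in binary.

C1: E(K, 0b00110010) = 0b10000000.
C2: E(K, 0b11001000) = 0b01110101.
C3: E(K, 0b01010110) = 0b01001000.
C4: E(K, 0b11001000) = 0b01110101.
C5: E(K, 0b10111110) = 0b10011001.
C6: E(K, 0b01001011) = 0b01110010.

C1 = 0b10000000, C2 = 0b01110101, C3 = 0b01001000, C4 = 0b01110101, C5 = 0b10011001, C6 = 0b01110010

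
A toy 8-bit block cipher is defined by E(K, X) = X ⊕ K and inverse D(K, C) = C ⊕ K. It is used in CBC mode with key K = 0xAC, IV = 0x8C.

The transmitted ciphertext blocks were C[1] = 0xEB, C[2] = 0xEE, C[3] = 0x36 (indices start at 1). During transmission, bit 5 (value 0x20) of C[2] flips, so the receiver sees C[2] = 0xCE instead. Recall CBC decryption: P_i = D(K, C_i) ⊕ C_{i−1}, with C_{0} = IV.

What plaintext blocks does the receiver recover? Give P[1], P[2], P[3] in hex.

P[1] = 0xCB, P[2] = 0x89, P[3] = 0x54

Only C[2] changed, to 0xCE. In CBC, a change in C_i garbles P_i and flips the same bit in P_{i+1}. Decrypting the received ciphertext:
P[1]: D(K, 0xEB) = 0x47; 0x47 ⊕ 0x8C = 0xCB.
P[2]: D(K, 0xCE) = 0x62; 0x62 ⊕ 0xEB = 0x89.
P[3]: D(K, 0x36) = 0x9A; 0x9A ⊕ 0xCE = 0x54.
Blocks that differ from the original plaintext: P[2], P[3].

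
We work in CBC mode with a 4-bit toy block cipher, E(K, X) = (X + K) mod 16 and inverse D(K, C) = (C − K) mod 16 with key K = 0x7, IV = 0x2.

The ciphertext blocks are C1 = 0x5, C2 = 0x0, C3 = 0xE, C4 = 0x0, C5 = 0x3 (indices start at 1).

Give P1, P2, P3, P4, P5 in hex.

CBC decryption: P_i = D(K, C_i) ⊕ C_{i−1}, with C_{0} = IV.
P1: D(K, 0x5) = 0xE; 0xE ⊕ 0x2 = 0xC.
P2: D(K, 0x0) = 0x9; 0x9 ⊕ 0x5 = 0xC.
P3: D(K, 0xE) = 0x7; 0x7 ⊕ 0x0 = 0x7.
P4: D(K, 0x0) = 0x9; 0x9 ⊕ 0xE = 0x7.
P5: D(K, 0x3) = 0xC; 0xC ⊕ 0x0 = 0xC.

P1 = 0xC, P2 = 0xC, P3 = 0x7, P4 = 0x7, P5 = 0xC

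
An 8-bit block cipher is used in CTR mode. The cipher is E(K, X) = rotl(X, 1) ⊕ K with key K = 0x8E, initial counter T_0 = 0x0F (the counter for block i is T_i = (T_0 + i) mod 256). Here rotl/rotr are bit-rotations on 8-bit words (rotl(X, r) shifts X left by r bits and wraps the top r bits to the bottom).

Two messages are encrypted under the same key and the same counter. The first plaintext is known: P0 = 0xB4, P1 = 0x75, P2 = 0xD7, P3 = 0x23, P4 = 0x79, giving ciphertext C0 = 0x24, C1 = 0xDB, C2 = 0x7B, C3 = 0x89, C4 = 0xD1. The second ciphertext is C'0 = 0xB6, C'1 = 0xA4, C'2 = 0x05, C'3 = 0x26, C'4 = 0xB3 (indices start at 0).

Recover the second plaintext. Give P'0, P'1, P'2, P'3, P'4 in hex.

In CTR with a reused counter, both messages share the same keystream S_i, so C_i ⊕ C'_i = P_i ⊕ P'_i and thus P'_i = P_i ⊕ C_i ⊕ C'_i.
P'0: 0xB4 ⊕ 0x24 ⊕ 0xB6 = 0x26.
P'1: 0x75 ⊕ 0xDB ⊕ 0xA4 = 0x0A.
P'2: 0xD7 ⊕ 0x7B ⊕ 0x05 = 0xA9.
P'3: 0x23 ⊕ 0x89 ⊕ 0x26 = 0x8C.
P'4: 0x79 ⊕ 0xD1 ⊕ 0xB3 = 0x1B.

P'0 = 0x26, P'1 = 0x0A, P'2 = 0xA9, P'3 = 0x8C, P'4 = 0x1B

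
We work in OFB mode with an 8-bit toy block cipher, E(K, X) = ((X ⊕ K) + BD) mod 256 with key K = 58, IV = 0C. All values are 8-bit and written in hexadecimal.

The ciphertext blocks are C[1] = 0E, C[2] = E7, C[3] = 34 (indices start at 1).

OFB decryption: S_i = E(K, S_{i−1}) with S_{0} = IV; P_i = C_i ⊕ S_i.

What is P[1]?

P[1]: S = E(K, 0C) = 11; 0E ⊕ 11 = 1F.

P[1] = 1F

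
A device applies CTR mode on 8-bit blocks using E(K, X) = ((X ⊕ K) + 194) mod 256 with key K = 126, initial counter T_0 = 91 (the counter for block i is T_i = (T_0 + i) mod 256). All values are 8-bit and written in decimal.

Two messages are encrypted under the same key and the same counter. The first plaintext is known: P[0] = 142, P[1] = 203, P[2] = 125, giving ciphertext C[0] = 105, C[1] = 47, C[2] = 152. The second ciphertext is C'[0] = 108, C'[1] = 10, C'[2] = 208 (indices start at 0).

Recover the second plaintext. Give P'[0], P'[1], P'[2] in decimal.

P'[0] = 139, P'[1] = 238, P'[2] = 53

In CTR with a reused counter, both messages share the same keystream S_i, so C_i ⊕ C'_i = P_i ⊕ P'_i and thus P'_i = P_i ⊕ C_i ⊕ C'_i.
P'[0]: 142 ⊕ 105 ⊕ 108 = 139.
P'[1]: 203 ⊕ 47 ⊕ 10 = 238.
P'[2]: 125 ⊕ 152 ⊕ 208 = 53.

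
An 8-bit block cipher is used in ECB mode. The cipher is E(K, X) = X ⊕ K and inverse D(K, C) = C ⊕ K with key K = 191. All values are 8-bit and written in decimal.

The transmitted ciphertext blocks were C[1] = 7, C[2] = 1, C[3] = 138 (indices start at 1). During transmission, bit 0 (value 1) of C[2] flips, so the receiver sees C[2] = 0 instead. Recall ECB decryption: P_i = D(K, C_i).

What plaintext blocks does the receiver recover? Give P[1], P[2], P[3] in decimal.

Only C[2] changed, to 0. In ECB, a change in C_i affects only P_i. Decrypting the received ciphertext:
P[1]: D(K, 7) = 184.
P[2]: D(K, 0) = 191.
P[3]: D(K, 138) = 53.
Blocks that differ from the original plaintext: P[2].

P[1] = 184, P[2] = 191, P[3] = 53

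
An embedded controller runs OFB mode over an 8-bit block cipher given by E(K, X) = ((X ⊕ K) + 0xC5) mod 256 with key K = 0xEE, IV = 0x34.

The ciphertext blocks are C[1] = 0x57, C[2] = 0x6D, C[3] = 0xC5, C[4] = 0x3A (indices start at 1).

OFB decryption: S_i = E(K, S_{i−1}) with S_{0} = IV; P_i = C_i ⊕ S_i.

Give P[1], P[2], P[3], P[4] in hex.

P[1] = 0xC8, P[2] = 0x5B, P[3] = 0x58, P[4] = 0x02

P[1]: S = E(K, 0x34) = 0x9F; 0x57 ⊕ 0x9F = 0xC8.
P[2]: S = E(K, 0x9F) = 0x36; 0x6D ⊕ 0x36 = 0x5B.
P[3]: S = E(K, 0x36) = 0x9D; 0xC5 ⊕ 0x9D = 0x58.
P[4]: S = E(K, 0x9D) = 0x38; 0x3A ⊕ 0x38 = 0x02.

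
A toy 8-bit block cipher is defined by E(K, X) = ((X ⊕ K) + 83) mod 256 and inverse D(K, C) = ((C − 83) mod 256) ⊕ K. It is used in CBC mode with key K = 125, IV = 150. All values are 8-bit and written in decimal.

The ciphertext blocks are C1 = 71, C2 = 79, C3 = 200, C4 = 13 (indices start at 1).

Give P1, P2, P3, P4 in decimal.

P1 = 31, P2 = 198, P3 = 71, P4 = 15

CBC decryption: P_i = D(K, C_i) ⊕ C_{i−1}, with C_{0} = IV.
P1: D(K, 71) = 137; 137 ⊕ 150 = 31.
P2: D(K, 79) = 129; 129 ⊕ 71 = 198.
P3: D(K, 200) = 8; 8 ⊕ 79 = 71.
P4: D(K, 13) = 199; 199 ⊕ 200 = 15.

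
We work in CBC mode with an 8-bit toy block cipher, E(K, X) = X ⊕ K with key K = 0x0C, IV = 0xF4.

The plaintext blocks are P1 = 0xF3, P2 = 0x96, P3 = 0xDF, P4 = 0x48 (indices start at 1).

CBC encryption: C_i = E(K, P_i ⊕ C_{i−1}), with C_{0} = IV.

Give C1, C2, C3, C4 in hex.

C1: P1 ⊕ 0xF4 = 0x07; E(K, 0x07) = 0x0B.
C2: P2 ⊕ 0x0B = 0x9D; E(K, 0x9D) = 0x91.
C3: P3 ⊕ 0x91 = 0x4E; E(K, 0x4E) = 0x42.
C4: P4 ⊕ 0x42 = 0x0A; E(K, 0x0A) = 0x06.

C1 = 0x0B, C2 = 0x91, C3 = 0x42, C4 = 0x06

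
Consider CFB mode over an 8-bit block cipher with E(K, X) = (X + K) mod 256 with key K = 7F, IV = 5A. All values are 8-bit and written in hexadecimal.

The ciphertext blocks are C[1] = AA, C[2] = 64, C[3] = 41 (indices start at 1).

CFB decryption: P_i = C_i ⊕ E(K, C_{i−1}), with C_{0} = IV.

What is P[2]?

P[2]: E(K, AA) = 29; 64 ⊕ 29 = 4D.

P[2] = 4D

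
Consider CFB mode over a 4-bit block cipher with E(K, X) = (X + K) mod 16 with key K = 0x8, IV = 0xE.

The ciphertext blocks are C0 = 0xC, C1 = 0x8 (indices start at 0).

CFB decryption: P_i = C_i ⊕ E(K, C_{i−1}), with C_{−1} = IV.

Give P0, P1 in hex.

P0: E(K, 0xE) = 0x6; 0xC ⊕ 0x6 = 0xA.
P1: E(K, 0xC) = 0x4; 0x8 ⊕ 0x4 = 0xC.

P0 = 0xA, P1 = 0xC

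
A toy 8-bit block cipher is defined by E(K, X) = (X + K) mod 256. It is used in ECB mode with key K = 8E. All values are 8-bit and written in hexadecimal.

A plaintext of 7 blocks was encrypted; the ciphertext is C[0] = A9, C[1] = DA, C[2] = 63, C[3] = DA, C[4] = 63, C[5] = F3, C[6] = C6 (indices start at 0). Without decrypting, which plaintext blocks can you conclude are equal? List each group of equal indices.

ECB encrypts each block independently with the same key, so equal ciphertext blocks imply equal plaintext blocks.
C[1] = C[3] = DA, so P[1] = P[3].
C[2] = C[4] = 63, so P[2] = P[4].

P[1] = P[3]; P[2] = P[4]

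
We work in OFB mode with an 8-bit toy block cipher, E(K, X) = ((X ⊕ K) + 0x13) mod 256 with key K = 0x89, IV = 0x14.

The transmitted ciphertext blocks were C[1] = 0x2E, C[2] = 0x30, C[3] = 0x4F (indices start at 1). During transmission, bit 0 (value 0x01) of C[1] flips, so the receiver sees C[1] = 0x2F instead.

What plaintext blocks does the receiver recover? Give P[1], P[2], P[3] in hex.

OFB decryption: S_i = E(K, S_{i−1}) with S_{0} = IV; P_i = C_i ⊕ S_i.
Only C[1] changed, to 0x2F. In OFB, a change in C_i flips the same bit in P_i only; the keystream is unaffected. Decrypting the received ciphertext:
P[1]: S = E(K, 0x14) = 0xB0; 0x2F ⊕ 0xB0 = 0x9F.
P[2]: S = E(K, 0xB0) = 0x4C; 0x30 ⊕ 0x4C = 0x7C.
P[3]: S = E(K, 0x4C) = 0xD8; 0x4F ⊕ 0xD8 = 0x97.
Blocks that differ from the original plaintext: P[1].

P[1] = 0x9F, P[2] = 0x7C, P[3] = 0x97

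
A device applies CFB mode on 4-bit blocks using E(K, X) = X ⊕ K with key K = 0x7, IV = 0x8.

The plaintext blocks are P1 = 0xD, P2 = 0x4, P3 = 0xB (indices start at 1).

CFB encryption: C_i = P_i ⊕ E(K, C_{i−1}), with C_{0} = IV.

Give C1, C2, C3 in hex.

C1: E(K, 0x8) = 0xF; 0xD ⊕ 0xF = 0x2.
C2: E(K, 0x2) = 0x5; 0x4 ⊕ 0x5 = 0x1.
C3: E(K, 0x1) = 0x6; 0xB ⊕ 0x6 = 0xD.

C1 = 0x2, C2 = 0x1, C3 = 0xD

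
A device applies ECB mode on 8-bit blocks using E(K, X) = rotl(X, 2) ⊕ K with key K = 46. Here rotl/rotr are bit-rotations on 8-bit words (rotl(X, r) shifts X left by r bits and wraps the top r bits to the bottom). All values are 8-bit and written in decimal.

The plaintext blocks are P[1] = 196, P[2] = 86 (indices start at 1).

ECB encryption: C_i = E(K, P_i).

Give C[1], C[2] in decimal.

C[1] = 61, C[2] = 119

C[1]: E(K, 196) = 61.
C[2]: E(K, 86) = 119.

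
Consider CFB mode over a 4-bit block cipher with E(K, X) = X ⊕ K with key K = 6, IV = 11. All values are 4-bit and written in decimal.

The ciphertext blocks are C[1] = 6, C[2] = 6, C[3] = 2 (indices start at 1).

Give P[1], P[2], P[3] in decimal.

CFB decryption: P_i = C_i ⊕ E(K, C_{i−1}), with C_{0} = IV.
P[1]: E(K, 11) = 13; 6 ⊕ 13 = 11.
P[2]: E(K, 6) = 0; 6 ⊕ 0 = 6.
P[3]: E(K, 6) = 0; 2 ⊕ 0 = 2.

P[1] = 11, P[2] = 6, P[3] = 2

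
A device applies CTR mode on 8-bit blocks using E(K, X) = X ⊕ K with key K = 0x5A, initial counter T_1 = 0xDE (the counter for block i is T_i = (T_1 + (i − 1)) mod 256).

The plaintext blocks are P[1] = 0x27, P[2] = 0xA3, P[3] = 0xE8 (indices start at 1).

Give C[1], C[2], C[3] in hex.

CTR encryption: S_i = E(K, T_i) where T_i is the counter for block i; C_i = P_i ⊕ S_i.
C[1]: T = 0xDE, S = E(K, T) = 0x84; 0x27 ⊕ 0x84 = 0xA3.
C[2]: T = 0xDF, S = E(K, T) = 0x85; 0xA3 ⊕ 0x85 = 0x26.
C[3]: T = 0xE0, S = E(K, T) = 0xBA; 0xE8 ⊕ 0xBA = 0x52.

C[1] = 0xA3, C[2] = 0x26, C[3] = 0x52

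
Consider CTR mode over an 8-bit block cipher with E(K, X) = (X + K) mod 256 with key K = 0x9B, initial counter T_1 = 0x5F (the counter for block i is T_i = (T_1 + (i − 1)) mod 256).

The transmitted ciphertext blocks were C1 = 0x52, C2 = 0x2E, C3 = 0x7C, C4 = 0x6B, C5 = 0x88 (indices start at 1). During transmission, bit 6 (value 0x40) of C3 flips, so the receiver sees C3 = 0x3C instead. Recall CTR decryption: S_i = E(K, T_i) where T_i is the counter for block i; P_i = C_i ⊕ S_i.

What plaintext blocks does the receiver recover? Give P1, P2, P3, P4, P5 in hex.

P1 = 0xA8, P2 = 0xD5, P3 = 0xC0, P4 = 0x96, P5 = 0x76

Only C3 changed, to 0x3C. In CTR, a change in C_i flips the same bit in P_i only; the keystream is unaffected. Decrypting the received ciphertext:
P1: T = 0x5F, S = E(K, T) = 0xFA; 0x52 ⊕ 0xFA = 0xA8.
P2: T = 0x60, S = E(K, T) = 0xFB; 0x2E ⊕ 0xFB = 0xD5.
P3: T = 0x61, S = E(K, T) = 0xFC; 0x3C ⊕ 0xFC = 0xC0.
P4: T = 0x62, S = E(K, T) = 0xFD; 0x6B ⊕ 0xFD = 0x96.
P5: T = 0x63, S = E(K, T) = 0xFE; 0x88 ⊕ 0xFE = 0x76.
Blocks that differ from the original plaintext: P3.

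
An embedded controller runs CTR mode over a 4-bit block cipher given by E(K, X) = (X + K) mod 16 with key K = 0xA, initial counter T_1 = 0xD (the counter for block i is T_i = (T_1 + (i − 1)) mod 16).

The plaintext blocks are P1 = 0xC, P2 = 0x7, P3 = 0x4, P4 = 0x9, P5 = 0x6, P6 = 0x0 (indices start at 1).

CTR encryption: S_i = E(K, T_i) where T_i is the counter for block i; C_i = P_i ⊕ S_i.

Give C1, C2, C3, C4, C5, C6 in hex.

C1 = 0xB, C2 = 0xF, C3 = 0xD, C4 = 0x3, C5 = 0xD, C6 = 0xC

C1: T = 0xD, S = E(K, T) = 0x7; 0xC ⊕ 0x7 = 0xB.
C2: T = 0xE, S = E(K, T) = 0x8; 0x7 ⊕ 0x8 = 0xF.
C3: T = 0xF, S = E(K, T) = 0x9; 0x4 ⊕ 0x9 = 0xD.
C4: T = 0x0, S = E(K, T) = 0xA; 0x9 ⊕ 0xA = 0x3.
C5: T = 0x1, S = E(K, T) = 0xB; 0x6 ⊕ 0xB = 0xD.
C6: T = 0x2, S = E(K, T) = 0xC; 0x0 ⊕ 0xC = 0xC.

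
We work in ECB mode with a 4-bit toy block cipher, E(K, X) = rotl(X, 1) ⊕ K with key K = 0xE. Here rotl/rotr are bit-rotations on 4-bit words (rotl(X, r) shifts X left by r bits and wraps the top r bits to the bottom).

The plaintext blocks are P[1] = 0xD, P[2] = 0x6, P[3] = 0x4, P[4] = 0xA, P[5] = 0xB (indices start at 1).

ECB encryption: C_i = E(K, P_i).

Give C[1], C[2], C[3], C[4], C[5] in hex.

C[1]: E(K, 0xD) = 0x5.
C[2]: E(K, 0x6) = 0x2.
C[3]: E(K, 0x4) = 0x6.
C[4]: E(K, 0xA) = 0xB.
C[5]: E(K, 0xB) = 0x9.

C[1] = 0x5, C[2] = 0x2, C[3] = 0x6, C[4] = 0xB, C[5] = 0x9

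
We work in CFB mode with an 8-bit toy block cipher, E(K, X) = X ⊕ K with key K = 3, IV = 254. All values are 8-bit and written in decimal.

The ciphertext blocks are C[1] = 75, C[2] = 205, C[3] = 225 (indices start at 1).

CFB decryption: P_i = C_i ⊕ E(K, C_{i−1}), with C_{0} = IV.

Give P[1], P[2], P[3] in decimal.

P[1]: E(K, 254) = 253; 75 ⊕ 253 = 182.
P[2]: E(K, 75) = 72; 205 ⊕ 72 = 133.
P[3]: E(K, 205) = 206; 225 ⊕ 206 = 47.

P[1] = 182, P[2] = 133, P[3] = 47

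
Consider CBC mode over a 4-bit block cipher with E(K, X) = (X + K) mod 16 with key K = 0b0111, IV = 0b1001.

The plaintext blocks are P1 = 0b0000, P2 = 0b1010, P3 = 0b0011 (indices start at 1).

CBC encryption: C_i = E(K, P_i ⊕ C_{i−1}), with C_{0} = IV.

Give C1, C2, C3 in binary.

C1 = 0b0000, C2 = 0b0001, C3 = 0b1001

C1: P1 ⊕ 0b1001 = 0b1001; E(K, 0b1001) = 0b0000.
C2: P2 ⊕ 0b0000 = 0b1010; E(K, 0b1010) = 0b0001.
C3: P3 ⊕ 0b0001 = 0b0010; E(K, 0b0010) = 0b1001.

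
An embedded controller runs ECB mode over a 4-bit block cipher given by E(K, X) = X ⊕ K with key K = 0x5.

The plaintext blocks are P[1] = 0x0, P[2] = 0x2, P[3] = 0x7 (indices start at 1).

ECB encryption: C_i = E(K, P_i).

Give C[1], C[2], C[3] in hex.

C[1]: E(K, 0x0) = 0x5.
C[2]: E(K, 0x2) = 0x7.
C[3]: E(K, 0x7) = 0x2.

C[1] = 0x5, C[2] = 0x7, C[3] = 0x2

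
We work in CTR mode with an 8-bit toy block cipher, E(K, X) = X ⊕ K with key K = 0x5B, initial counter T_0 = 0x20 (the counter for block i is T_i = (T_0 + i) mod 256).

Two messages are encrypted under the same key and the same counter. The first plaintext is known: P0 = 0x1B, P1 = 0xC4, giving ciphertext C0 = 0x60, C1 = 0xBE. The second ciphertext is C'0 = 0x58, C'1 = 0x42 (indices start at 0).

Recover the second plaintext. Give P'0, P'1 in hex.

In CTR with a reused counter, both messages share the same keystream S_i, so C_i ⊕ C'_i = P_i ⊕ P'_i and thus P'_i = P_i ⊕ C_i ⊕ C'_i.
P'0: 0x1B ⊕ 0x60 ⊕ 0x58 = 0x23.
P'1: 0xC4 ⊕ 0xBE ⊕ 0x42 = 0x38.

P'0 = 0x23, P'1 = 0x38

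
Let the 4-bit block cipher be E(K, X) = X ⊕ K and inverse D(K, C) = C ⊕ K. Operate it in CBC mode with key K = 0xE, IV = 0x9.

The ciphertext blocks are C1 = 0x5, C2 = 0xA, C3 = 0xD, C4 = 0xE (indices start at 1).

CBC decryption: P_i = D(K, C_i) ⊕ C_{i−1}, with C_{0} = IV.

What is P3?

P3 = 0x9

P3: D(K, 0xD) = 0x3; 0x3 ⊕ 0xA = 0x9.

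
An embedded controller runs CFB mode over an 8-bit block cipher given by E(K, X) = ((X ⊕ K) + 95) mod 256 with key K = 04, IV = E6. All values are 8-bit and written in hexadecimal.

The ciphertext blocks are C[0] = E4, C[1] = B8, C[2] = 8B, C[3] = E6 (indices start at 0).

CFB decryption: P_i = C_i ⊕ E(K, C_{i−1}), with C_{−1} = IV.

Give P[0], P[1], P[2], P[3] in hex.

P[0]: E(K, E6) = 77; E4 ⊕ 77 = 93.
P[1]: E(K, E4) = 75; B8 ⊕ 75 = CD.
P[2]: E(K, B8) = 51; 8B ⊕ 51 = DA.
P[3]: E(K, 8B) = 24; E6 ⊕ 24 = C2.

P[0] = 93, P[1] = CD, P[2] = DA, P[3] = C2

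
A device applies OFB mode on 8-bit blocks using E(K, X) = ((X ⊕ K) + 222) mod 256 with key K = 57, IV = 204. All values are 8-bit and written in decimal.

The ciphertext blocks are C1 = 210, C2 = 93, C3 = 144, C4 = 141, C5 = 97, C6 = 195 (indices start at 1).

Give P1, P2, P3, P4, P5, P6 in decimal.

OFB decryption: S_i = E(K, S_{i−1}) with S_{0} = IV; P_i = C_i ⊕ S_i.
P1: S = E(K, 204) = 211; 210 ⊕ 211 = 1.
P2: S = E(K, 211) = 200; 93 ⊕ 200 = 149.
P3: S = E(K, 200) = 207; 144 ⊕ 207 = 95.
P4: S = E(K, 207) = 212; 141 ⊕ 212 = 89.
P5: S = E(K, 212) = 203; 97 ⊕ 203 = 170.
P6: S = E(K, 203) = 208; 195 ⊕ 208 = 19.

P1 = 1, P2 = 149, P3 = 95, P4 = 89, P5 = 170, P6 = 19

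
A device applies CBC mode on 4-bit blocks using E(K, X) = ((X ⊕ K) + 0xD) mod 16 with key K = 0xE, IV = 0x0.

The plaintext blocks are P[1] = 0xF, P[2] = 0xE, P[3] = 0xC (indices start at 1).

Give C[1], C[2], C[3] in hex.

C[1] = 0xE, C[2] = 0xB, C[3] = 0x6

CBC encryption: C_i = E(K, P_i ⊕ C_{i−1}), with C_{0} = IV.
C[1]: P[1] ⊕ 0x0 = 0xF; E(K, 0xF) = 0xE.
C[2]: P[2] ⊕ 0xE = 0x0; E(K, 0x0) = 0xB.
C[3]: P[3] ⊕ 0xB = 0x7; E(K, 0x7) = 0x6.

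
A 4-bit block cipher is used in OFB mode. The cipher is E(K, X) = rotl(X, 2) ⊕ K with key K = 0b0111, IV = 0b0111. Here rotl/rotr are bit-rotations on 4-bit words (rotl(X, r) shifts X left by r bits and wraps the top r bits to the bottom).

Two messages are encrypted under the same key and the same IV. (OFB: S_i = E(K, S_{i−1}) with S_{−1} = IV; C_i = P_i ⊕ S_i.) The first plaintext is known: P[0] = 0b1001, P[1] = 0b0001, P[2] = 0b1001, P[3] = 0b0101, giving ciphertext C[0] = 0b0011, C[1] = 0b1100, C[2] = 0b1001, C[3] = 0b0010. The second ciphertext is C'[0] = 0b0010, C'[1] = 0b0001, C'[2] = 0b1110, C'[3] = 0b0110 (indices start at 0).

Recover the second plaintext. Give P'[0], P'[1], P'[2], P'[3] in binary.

P'[0] = 0b1000, P'[1] = 0b1100, P'[2] = 0b1110, P'[3] = 0b0001

In OFB with a reused IV, both messages share the same keystream S_i, so C_i ⊕ C'_i = P_i ⊕ P'_i and thus P'_i = P_i ⊕ C_i ⊕ C'_i.
P'[0]: 0b1001 ⊕ 0b0011 ⊕ 0b0010 = 0b1000.
P'[1]: 0b0001 ⊕ 0b1100 ⊕ 0b0001 = 0b1100.
P'[2]: 0b1001 ⊕ 0b1001 ⊕ 0b1110 = 0b1110.
P'[3]: 0b0101 ⊕ 0b0010 ⊕ 0b0110 = 0b0001.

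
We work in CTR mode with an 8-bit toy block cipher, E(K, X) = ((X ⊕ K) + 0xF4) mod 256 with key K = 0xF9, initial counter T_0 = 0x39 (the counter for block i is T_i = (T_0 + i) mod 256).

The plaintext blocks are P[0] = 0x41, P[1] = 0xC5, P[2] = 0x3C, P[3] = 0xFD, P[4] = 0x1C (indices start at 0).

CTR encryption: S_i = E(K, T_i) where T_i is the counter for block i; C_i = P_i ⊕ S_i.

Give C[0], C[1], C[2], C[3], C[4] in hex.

C[0]: T = 0x39, S = E(K, T) = 0xB4; 0x41 ⊕ 0xB4 = 0xF5.
C[1]: T = 0x3A, S = E(K, T) = 0xB7; 0xC5 ⊕ 0xB7 = 0x72.
C[2]: T = 0x3B, S = E(K, T) = 0xB6; 0x3C ⊕ 0xB6 = 0x8A.
C[3]: T = 0x3C, S = E(K, T) = 0xB9; 0xFD ⊕ 0xB9 = 0x44.
C[4]: T = 0x3D, S = E(K, T) = 0xB8; 0x1C ⊕ 0xB8 = 0xA4.

C[0] = 0xF5, C[1] = 0x72, C[2] = 0x8A, C[3] = 0x44, C[4] = 0xA4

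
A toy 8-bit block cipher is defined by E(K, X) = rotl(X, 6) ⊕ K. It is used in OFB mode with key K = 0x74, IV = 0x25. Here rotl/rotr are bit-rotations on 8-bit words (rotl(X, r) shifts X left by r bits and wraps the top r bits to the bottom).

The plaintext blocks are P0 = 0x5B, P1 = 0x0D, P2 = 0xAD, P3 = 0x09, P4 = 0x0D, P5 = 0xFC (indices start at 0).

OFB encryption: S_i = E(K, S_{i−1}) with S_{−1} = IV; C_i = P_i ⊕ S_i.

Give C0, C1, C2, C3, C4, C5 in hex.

C0: S = E(K, 0x25) = 0x3D; 0x5B ⊕ 0x3D = 0x66.
C1: S = E(K, 0x3D) = 0x3B; 0x0D ⊕ 0x3B = 0x36.
C2: S = E(K, 0x3B) = 0xBA; 0xAD ⊕ 0xBA = 0x17.
C3: S = E(K, 0xBA) = 0xDA; 0x09 ⊕ 0xDA = 0xD3.
C4: S = E(K, 0xDA) = 0xC2; 0x0D ⊕ 0xC2 = 0xCF.
C5: S = E(K, 0xC2) = 0xC4; 0xFC ⊕ 0xC4 = 0x38.

C0 = 0x66, C1 = 0x36, C2 = 0x17, C3 = 0xD3, C4 = 0xCF, C5 = 0x38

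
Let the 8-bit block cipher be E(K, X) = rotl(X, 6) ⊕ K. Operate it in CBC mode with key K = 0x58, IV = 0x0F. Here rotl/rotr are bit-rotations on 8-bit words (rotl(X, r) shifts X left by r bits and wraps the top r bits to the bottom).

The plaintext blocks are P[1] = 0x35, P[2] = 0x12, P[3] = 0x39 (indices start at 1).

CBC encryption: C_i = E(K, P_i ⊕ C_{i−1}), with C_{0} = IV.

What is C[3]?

C[1]: P[1] ⊕ 0x0F = 0x3A; E(K, 0x3A) = 0xD6.
C[2]: P[2] ⊕ 0xD6 = 0xC4; E(K, 0xC4) = 0x69.
C[3]: P[3] ⊕ 0x69 = 0x50; E(K, 0x50) = 0x4C.

C[3] = 0x4C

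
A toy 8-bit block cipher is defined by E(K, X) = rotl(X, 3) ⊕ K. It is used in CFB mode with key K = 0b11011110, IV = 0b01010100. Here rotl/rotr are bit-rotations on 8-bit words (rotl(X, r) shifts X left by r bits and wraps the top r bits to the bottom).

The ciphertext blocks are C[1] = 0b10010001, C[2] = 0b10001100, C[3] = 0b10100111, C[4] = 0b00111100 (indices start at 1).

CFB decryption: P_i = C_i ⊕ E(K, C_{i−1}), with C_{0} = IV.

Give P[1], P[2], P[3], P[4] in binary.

P[1] = 0b11101101, P[2] = 0b11011110, P[3] = 0b00011101, P[4] = 0b11011111

P[1]: E(K, 0b01010100) = 0b01111100; 0b10010001 ⊕ 0b01111100 = 0b11101101.
P[2]: E(K, 0b10010001) = 0b01010010; 0b10001100 ⊕ 0b01010010 = 0b11011110.
P[3]: E(K, 0b10001100) = 0b10111010; 0b10100111 ⊕ 0b10111010 = 0b00011101.
P[4]: E(K, 0b10100111) = 0b11100011; 0b00111100 ⊕ 0b11100011 = 0b11011111.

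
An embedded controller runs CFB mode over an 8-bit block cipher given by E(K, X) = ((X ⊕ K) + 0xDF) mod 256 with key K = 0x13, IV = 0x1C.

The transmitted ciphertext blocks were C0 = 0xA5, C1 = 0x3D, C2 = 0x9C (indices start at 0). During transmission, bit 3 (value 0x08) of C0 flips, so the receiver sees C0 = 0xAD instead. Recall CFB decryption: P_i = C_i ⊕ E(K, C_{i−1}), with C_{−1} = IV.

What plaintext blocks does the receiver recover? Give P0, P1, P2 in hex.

Only C0 changed, to 0xAD. In CFB, a change in C_i flips the same bit in P_i and garbles P_{i+1}. Decrypting the received ciphertext:
P0: E(K, 0x1C) = 0xEE; 0xAD ⊕ 0xEE = 0x43.
P1: E(K, 0xAD) = 0x9D; 0x3D ⊕ 0x9D = 0xA0.
P2: E(K, 0x3D) = 0x0D; 0x9C ⊕ 0x0D = 0x91.
Blocks that differ from the original plaintext: P0, P1.

P0 = 0x43, P1 = 0xA0, P2 = 0x91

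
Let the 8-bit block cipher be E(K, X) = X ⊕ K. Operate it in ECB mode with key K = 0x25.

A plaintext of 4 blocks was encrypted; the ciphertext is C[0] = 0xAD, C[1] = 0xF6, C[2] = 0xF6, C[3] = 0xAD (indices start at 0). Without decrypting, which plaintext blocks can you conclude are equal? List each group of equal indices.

ECB encrypts each block independently with the same key, so equal ciphertext blocks imply equal plaintext blocks.
C[0] = C[3] = 0xAD, so P[0] = P[3].
C[1] = C[2] = 0xF6, so P[1] = P[2].

P[0] = P[3]; P[1] = P[2]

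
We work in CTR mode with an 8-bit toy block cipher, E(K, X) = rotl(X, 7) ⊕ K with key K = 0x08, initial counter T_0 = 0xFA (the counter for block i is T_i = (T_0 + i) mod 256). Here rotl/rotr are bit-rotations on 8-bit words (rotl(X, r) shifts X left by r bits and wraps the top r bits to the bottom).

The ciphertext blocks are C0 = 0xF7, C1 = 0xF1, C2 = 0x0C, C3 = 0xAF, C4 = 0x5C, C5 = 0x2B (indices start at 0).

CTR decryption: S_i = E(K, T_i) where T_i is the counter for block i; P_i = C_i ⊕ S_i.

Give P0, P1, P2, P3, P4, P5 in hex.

P0: T = 0xFA, S = E(K, T) = 0x75; 0xF7 ⊕ 0x75 = 0x82.
P1: T = 0xFB, S = E(K, T) = 0xF5; 0xF1 ⊕ 0xF5 = 0x04.
P2: T = 0xFC, S = E(K, T) = 0x76; 0x0C ⊕ 0x76 = 0x7A.
P3: T = 0xFD, S = E(K, T) = 0xF6; 0xAF ⊕ 0xF6 = 0x59.
P4: T = 0xFE, S = E(K, T) = 0x77; 0x5C ⊕ 0x77 = 0x2B.
P5: T = 0xFF, S = E(K, T) = 0xF7; 0x2B ⊕ 0xF7 = 0xDC.

P0 = 0x82, P1 = 0x04, P2 = 0x7A, P3 = 0x59, P4 = 0x2B, P5 = 0xDC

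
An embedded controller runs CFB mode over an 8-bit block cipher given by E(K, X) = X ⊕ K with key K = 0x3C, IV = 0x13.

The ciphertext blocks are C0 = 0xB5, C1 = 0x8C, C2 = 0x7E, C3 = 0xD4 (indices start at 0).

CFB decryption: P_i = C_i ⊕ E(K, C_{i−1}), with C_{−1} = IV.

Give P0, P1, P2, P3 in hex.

P0 = 0x9A, P1 = 0x05, P2 = 0xCE, P3 = 0x96

P0: E(K, 0x13) = 0x2F; 0xB5 ⊕ 0x2F = 0x9A.
P1: E(K, 0xB5) = 0x89; 0x8C ⊕ 0x89 = 0x05.
P2: E(K, 0x8C) = 0xB0; 0x7E ⊕ 0xB0 = 0xCE.
P3: E(K, 0x7E) = 0x42; 0xD4 ⊕ 0x42 = 0x96.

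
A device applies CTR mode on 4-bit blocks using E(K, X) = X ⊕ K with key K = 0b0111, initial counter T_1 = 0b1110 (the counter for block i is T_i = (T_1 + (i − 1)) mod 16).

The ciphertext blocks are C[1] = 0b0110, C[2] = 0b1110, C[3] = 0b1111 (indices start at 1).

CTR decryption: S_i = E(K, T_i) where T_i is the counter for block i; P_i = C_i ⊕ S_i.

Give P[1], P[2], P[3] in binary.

P[1] = 0b1111, P[2] = 0b0110, P[3] = 0b1000

P[1]: T = 0b1110, S = E(K, T) = 0b1001; 0b0110 ⊕ 0b1001 = 0b1111.
P[2]: T = 0b1111, S = E(K, T) = 0b1000; 0b1110 ⊕ 0b1000 = 0b0110.
P[3]: T = 0b0000, S = E(K, T) = 0b0111; 0b1111 ⊕ 0b0111 = 0b1000.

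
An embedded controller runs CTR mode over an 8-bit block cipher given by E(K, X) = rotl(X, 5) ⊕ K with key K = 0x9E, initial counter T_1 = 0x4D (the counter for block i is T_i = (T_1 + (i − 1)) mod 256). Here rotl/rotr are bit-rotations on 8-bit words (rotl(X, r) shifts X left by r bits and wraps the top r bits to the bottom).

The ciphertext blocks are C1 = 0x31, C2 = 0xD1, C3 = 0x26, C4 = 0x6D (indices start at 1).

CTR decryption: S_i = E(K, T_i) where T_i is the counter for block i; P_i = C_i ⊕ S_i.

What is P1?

P1: T = 0x4D, S = E(K, T) = 0x37; 0x31 ⊕ 0x37 = 0x06.

P1 = 0x06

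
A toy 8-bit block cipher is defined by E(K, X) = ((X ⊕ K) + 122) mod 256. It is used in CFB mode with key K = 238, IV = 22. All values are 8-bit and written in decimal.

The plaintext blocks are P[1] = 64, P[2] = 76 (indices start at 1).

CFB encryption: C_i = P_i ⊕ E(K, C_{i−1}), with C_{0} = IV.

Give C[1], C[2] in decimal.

C[1]: E(K, 22) = 114; 64 ⊕ 114 = 50.
C[2]: E(K, 50) = 86; 76 ⊕ 86 = 26.

C[1] = 50, C[2] = 26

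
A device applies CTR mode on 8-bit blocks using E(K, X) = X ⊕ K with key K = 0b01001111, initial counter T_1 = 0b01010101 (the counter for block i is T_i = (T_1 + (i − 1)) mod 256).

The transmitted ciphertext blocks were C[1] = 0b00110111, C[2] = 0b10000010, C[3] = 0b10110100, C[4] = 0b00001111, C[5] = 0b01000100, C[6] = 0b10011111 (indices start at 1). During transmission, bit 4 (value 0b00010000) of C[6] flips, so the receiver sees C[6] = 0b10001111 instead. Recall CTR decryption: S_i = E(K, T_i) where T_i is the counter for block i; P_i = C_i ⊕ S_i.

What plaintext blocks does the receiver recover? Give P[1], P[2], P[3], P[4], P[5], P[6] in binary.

P[1] = 0b00101101, P[2] = 0b10011011, P[3] = 0b10101100, P[4] = 0b00011000, P[5] = 0b01010010, P[6] = 0b10011010

Only C[6] changed, to 0b10001111. In CTR, a change in C_i flips the same bit in P_i only; the keystream is unaffected. Decrypting the received ciphertext:
P[1]: T = 0b01010101, S = E(K, T) = 0b00011010; 0b00110111 ⊕ 0b00011010 = 0b00101101.
P[2]: T = 0b01010110, S = E(K, T) = 0b00011001; 0b10000010 ⊕ 0b00011001 = 0b10011011.
P[3]: T = 0b01010111, S = E(K, T) = 0b00011000; 0b10110100 ⊕ 0b00011000 = 0b10101100.
P[4]: T = 0b01011000, S = E(K, T) = 0b00010111; 0b00001111 ⊕ 0b00010111 = 0b00011000.
P[5]: T = 0b01011001, S = E(K, T) = 0b00010110; 0b01000100 ⊕ 0b00010110 = 0b01010010.
P[6]: T = 0b01011010, S = E(K, T) = 0b00010101; 0b10001111 ⊕ 0b00010101 = 0b10011010.
Blocks that differ from the original plaintext: P[6].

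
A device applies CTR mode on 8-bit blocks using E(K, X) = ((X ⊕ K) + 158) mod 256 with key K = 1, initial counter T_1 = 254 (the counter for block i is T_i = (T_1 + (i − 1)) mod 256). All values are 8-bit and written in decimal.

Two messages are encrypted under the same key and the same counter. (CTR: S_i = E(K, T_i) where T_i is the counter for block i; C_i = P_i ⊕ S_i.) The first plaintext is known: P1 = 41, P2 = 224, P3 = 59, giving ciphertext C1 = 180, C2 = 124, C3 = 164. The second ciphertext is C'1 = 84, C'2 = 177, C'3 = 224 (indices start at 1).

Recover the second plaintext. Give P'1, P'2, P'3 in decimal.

P'1 = 201, P'2 = 45, P'3 = 127

In CTR with a reused counter, both messages share the same keystream S_i, so C_i ⊕ C'_i = P_i ⊕ P'_i and thus P'_i = P_i ⊕ C_i ⊕ C'_i.
P'1: 41 ⊕ 180 ⊕ 84 = 201.
P'2: 224 ⊕ 124 ⊕ 177 = 45.
P'3: 59 ⊕ 164 ⊕ 224 = 127.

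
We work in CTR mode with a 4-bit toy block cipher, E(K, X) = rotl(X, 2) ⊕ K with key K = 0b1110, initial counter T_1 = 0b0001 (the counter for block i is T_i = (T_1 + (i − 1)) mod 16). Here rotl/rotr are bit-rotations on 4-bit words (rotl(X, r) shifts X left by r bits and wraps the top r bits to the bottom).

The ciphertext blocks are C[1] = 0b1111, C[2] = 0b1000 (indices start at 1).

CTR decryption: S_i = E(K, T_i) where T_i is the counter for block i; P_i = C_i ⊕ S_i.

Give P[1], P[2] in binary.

P[1]: T = 0b0001, S = E(K, T) = 0b1010; 0b1111 ⊕ 0b1010 = 0b0101.
P[2]: T = 0b0010, S = E(K, T) = 0b0110; 0b1000 ⊕ 0b0110 = 0b1110.

P[1] = 0b0101, P[2] = 0b1110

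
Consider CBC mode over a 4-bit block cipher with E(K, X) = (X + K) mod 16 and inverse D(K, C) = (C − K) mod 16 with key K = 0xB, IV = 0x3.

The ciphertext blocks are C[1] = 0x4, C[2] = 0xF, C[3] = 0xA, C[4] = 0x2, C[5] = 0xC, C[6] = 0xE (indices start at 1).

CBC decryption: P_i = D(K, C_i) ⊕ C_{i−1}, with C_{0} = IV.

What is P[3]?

P[3]: D(K, 0xA) = 0xF; 0xF ⊕ 0xF = 0x0.

P[3] = 0x0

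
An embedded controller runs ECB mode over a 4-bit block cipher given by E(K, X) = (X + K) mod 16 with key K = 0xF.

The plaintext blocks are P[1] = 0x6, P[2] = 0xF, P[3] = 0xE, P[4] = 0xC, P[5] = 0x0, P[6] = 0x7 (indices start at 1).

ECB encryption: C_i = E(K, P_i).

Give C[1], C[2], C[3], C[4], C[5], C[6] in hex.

C[1] = 0x5, C[2] = 0xE, C[3] = 0xD, C[4] = 0xB, C[5] = 0xF, C[6] = 0x6

C[1]: E(K, 0x6) = 0x5.
C[2]: E(K, 0xF) = 0xE.
C[3]: E(K, 0xE) = 0xD.
C[4]: E(K, 0xC) = 0xB.
C[5]: E(K, 0x0) = 0xF.
C[6]: E(K, 0x7) = 0x6.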